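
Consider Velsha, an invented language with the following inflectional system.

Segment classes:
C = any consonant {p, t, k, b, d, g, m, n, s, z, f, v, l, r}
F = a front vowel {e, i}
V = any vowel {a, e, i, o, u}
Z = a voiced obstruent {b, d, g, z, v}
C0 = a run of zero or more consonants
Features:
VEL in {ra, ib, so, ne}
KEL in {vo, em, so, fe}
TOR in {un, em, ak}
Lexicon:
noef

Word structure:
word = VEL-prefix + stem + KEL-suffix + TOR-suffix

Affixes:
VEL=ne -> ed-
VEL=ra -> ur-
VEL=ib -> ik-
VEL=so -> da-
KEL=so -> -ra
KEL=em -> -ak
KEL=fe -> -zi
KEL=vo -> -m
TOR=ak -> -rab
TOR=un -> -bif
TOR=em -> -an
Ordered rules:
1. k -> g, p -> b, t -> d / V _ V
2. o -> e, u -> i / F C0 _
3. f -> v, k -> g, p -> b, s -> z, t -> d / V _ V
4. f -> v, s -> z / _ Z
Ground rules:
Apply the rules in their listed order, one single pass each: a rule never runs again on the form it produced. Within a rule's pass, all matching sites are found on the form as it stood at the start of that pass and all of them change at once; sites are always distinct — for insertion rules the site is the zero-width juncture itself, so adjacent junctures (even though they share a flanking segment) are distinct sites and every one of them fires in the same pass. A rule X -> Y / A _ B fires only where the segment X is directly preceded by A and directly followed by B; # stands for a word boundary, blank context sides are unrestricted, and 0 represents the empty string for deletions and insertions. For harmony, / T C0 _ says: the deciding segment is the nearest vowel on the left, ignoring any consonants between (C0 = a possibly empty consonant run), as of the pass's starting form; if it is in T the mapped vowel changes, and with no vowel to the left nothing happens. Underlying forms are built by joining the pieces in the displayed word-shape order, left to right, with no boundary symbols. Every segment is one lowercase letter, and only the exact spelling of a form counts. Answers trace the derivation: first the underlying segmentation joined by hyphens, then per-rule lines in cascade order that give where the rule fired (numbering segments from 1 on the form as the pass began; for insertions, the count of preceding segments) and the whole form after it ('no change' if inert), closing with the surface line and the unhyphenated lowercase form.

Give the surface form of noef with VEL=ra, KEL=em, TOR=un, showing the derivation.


underlying: ur-noef-ak-bif
1. k -> g, p -> b, t -> d / V _ V: no change
2. o -> e, u -> i / F C0 _: no change
3. f -> v, k -> g, p -> b, s -> z, t -> d / V _ V: fires at position(s) 6: urnoevakbif
4. f -> v, s -> z / _ Z: no change
surface: urnoevakbif


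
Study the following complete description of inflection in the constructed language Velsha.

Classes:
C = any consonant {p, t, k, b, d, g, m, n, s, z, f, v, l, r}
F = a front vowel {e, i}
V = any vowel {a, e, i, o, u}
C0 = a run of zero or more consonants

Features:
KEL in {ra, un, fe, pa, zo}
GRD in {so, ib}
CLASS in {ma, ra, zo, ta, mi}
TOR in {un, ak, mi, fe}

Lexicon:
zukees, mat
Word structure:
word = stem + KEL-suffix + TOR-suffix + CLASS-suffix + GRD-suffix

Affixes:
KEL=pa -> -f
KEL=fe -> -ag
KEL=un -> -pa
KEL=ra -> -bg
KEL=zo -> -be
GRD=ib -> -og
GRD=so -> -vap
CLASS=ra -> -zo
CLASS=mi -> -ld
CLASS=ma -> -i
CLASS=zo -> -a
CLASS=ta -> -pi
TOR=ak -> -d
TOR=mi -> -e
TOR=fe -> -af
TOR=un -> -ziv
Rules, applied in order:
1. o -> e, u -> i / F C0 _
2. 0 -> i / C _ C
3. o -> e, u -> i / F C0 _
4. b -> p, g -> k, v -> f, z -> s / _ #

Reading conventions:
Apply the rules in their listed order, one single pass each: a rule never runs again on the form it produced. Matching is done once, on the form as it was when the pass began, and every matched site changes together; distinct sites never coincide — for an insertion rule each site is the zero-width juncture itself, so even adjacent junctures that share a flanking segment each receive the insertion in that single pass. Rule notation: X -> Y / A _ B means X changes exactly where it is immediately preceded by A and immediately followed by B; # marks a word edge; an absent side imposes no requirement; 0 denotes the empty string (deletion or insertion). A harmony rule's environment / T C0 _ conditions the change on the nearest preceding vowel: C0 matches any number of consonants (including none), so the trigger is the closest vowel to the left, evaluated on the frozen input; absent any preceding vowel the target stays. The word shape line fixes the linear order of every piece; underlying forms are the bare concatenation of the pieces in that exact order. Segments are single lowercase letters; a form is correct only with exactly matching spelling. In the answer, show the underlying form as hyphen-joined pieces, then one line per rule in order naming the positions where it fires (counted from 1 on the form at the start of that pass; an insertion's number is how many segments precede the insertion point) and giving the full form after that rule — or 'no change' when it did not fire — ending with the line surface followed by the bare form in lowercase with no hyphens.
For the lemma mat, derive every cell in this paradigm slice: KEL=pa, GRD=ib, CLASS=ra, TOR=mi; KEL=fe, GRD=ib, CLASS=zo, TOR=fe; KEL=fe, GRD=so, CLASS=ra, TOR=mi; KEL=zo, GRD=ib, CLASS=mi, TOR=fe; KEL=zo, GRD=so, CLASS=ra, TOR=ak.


cell KEL=pa, GRD=ib, CLASS=ra, TOR=mi:
underlying: mat-f-e-zo-og
1. o -> e, u -> i / F C0 _: fires at position(s) 7: matfezeog
2. 0 -> i / C _ C: inserts after position(s) 3: matifezeog
3. o -> e, u -> i / F C0 _: fires at position(s) 9: matifezeeg
4. b -> p, g -> k, v -> f, z -> s / _ #: fires at position(s) 10: matifezeek
surface: matifezeek

cell KEL=fe, GRD=ib, CLASS=zo, TOR=fe:
underlying: mat-ag-af-a-og
1. o -> e, u -> i / F C0 _: no change
2. 0 -> i / C _ C: no change
3. o -> e, u -> i / F C0 _: no change
4. b -> p, g -> k, v -> f, z -> s / _ #: fires at position(s) 10: matagafaok
surface: matagafaok

cell KEL=fe, GRD=so, CLASS=ra, TOR=mi:
underlying: mat-ag-e-zo-vap
1. o -> e, u -> i / F C0 _: fires at position(s) 8: matagezevap
2. 0 -> i / C _ C: no change
3. o -> e, u -> i / F C0 _: no change
4. b -> p, g -> k, v -> f, z -> s / _ #: no change
surface: matagezevap

cell KEL=zo, GRD=ib, CLASS=mi, TOR=fe:
underlying: mat-be-af-ld-og
1. o -> e, u -> i / F C0 _: no change
2. 0 -> i / C _ C: inserts after position(s) 3, 7, 8: matibeafilidog
3. o -> e, u -> i / F C0 _: fires at position(s) 13: matibeafilideg
4. b -> p, g -> k, v -> f, z -> s / _ #: fires at position(s) 14: matibeafilidek
surface: matibeafilidek

cell KEL=zo, GRD=so, CLASS=ra, TOR=ak:
underlying: mat-be-d-zo-vap
1. o -> e, u -> i / F C0 _: fires at position(s) 8: matbedzevap
2. 0 -> i / C _ C: inserts after position(s) 3, 6: matibedizevap
3. o -> e, u -> i / F C0 _: no change
4. b -> p, g -> k, v -> f, z -> s / _ #: no change
surface: matibedizevap


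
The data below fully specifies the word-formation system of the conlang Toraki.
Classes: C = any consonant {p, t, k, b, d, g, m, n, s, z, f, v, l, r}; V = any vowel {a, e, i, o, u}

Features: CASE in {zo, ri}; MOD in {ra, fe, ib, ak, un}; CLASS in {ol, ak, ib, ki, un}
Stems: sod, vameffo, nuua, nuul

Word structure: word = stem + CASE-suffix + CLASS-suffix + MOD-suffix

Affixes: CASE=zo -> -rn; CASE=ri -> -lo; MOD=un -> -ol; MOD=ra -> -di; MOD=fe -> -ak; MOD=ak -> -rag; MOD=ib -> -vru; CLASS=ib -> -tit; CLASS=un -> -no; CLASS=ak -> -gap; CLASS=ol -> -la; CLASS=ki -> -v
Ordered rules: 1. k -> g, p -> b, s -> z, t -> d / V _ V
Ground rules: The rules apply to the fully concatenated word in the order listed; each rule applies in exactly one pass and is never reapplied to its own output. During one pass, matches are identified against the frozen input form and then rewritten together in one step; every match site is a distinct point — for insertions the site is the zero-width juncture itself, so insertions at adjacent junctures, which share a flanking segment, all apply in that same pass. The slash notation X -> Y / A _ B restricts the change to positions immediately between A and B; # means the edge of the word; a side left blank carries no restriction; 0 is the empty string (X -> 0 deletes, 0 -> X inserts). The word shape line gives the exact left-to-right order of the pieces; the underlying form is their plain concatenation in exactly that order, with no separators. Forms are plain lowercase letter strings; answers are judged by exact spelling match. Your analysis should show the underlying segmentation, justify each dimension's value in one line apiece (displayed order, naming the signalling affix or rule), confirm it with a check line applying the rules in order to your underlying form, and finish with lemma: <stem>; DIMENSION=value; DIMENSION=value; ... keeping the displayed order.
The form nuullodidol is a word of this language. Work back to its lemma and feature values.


underlying: nuul-lo-tit-ol
CASE=ri - signalled by the affix -lo
MOD=un - signalled by the affix -ol
CLASS=ib - signalled by the affix -tit
check: nuullotitol -> nuullodidol
lemma: nuul; CASE=ri; MOD=un; CLASS=ib


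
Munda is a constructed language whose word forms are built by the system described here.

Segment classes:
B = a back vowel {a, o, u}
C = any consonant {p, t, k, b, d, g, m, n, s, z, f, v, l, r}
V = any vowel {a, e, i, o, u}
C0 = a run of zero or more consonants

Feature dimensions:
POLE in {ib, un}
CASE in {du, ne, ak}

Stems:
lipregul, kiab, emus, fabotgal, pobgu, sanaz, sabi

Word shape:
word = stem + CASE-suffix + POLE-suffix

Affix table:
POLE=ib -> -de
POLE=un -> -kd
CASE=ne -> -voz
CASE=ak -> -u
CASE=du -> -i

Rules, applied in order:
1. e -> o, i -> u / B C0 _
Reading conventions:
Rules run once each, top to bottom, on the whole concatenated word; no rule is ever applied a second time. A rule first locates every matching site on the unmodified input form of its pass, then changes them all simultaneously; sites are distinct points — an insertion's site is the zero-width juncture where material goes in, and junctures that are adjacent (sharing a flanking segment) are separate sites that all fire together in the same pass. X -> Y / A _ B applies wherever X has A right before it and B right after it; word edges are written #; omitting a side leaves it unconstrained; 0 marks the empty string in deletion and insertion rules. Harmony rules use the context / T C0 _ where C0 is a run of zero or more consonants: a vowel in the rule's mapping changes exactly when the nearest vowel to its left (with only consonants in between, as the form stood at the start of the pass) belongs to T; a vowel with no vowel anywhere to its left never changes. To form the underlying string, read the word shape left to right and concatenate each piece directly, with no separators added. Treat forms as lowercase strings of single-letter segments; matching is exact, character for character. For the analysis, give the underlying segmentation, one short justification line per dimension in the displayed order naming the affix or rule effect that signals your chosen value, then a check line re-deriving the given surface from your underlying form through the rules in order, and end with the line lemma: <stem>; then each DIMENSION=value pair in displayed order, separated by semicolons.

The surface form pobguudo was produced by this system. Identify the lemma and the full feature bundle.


underlying: pobgu-u-de
POLE=ib - signalled by the affix -de
CASE=ak - signalled by the affix -u
check: pobguude -> pobguudo
lemma: pobgu; POLE=ib; CASE=ak


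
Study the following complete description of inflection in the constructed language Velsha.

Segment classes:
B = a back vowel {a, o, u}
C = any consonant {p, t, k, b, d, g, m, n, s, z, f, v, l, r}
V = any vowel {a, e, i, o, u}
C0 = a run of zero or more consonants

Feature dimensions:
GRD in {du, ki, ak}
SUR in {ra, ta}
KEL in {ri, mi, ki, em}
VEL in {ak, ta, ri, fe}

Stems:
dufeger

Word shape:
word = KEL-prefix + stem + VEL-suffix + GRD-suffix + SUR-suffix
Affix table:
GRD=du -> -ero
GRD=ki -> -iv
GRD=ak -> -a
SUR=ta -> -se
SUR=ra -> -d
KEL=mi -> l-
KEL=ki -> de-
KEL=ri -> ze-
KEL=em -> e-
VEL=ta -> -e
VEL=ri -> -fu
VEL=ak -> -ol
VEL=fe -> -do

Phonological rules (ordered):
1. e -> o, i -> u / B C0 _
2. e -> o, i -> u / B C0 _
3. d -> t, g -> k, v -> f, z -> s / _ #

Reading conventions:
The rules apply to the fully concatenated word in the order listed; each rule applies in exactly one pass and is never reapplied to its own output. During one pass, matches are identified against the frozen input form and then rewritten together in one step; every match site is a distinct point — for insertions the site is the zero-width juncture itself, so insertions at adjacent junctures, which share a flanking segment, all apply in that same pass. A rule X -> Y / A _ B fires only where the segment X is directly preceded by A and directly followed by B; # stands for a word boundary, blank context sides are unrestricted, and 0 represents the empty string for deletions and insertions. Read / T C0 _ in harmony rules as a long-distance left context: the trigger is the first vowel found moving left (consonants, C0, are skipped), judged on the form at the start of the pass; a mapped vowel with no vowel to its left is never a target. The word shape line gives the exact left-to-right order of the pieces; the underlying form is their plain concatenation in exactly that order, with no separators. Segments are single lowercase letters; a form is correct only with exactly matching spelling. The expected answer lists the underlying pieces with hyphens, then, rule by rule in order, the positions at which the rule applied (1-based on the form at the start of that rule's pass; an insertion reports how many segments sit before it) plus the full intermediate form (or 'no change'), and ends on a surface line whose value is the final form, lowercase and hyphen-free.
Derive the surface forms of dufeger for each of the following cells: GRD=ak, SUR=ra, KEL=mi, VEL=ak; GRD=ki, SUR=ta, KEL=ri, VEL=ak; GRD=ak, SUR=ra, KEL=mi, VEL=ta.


cell GRD=ak, SUR=ra, KEL=mi, VEL=ak:
underlying: l-dufeger-ol-a-d
1. e -> o, i -> u / B C0 _: fires at position(s) 5: ldufogerolad
2. e -> o, i -> u / B C0 _: fires at position(s) 7: ldufogorolad
3. d -> t, g -> k, v -> f, z -> s / _ #: fires at position(s) 12: ldufogorolat
surface: ldufogorolat

cell GRD=ki, SUR=ta, KEL=ri, VEL=ak:
underlying: ze-dufeger-ol-iv-se
1. e -> o, i -> u / B C0 _: fires at position(s) 6, 12: zedufogeroluvse
2. e -> o, i -> u / B C0 _: fires at position(s) 8, 15: zedufogoroluvso
3. d -> t, g -> k, v -> f, z -> s / _ #: no change
surface: zedufogoroluvso

cell GRD=ak, SUR=ra, KEL=mi, VEL=ta:
underlying: l-dufeger-e-a-d
1. e -> o, i -> u / B C0 _: fires at position(s) 5: ldufogeread
2. e -> o, i -> u / B C0 _: fires at position(s) 7: ldufogoread
3. d -> t, g -> k, v -> f, z -> s / _ #: fires at position(s) 11: ldufogoreat
surface: ldufogoreat


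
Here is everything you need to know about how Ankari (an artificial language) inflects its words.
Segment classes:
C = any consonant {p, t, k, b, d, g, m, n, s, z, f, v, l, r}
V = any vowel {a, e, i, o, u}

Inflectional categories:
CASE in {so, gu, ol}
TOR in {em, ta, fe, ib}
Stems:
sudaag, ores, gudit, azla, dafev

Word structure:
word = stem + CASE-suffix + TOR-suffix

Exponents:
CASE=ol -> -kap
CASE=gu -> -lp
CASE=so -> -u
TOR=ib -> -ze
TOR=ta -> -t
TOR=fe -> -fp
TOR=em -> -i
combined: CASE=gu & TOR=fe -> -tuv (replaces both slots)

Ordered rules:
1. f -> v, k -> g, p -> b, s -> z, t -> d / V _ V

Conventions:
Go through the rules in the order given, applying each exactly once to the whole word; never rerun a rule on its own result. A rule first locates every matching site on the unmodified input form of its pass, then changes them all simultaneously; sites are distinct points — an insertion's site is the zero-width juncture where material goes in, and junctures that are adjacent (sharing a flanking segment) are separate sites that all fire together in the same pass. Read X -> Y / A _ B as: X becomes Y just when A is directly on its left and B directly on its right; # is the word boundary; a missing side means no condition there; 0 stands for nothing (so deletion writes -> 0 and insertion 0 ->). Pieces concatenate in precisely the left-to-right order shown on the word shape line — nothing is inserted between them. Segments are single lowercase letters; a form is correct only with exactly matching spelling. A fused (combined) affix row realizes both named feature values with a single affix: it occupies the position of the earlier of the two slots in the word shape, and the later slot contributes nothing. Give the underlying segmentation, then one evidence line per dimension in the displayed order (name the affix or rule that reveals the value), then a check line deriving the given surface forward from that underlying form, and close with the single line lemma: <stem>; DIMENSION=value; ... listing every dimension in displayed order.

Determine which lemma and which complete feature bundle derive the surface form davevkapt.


underlying: dafev-kap-t
CASE=ol - signalled by the affix -kap
TOR=ta - signalled by the affix -t
check: dafevkapt -> davevkapt
lemma: dafev; CASE=ol; TOR=ta


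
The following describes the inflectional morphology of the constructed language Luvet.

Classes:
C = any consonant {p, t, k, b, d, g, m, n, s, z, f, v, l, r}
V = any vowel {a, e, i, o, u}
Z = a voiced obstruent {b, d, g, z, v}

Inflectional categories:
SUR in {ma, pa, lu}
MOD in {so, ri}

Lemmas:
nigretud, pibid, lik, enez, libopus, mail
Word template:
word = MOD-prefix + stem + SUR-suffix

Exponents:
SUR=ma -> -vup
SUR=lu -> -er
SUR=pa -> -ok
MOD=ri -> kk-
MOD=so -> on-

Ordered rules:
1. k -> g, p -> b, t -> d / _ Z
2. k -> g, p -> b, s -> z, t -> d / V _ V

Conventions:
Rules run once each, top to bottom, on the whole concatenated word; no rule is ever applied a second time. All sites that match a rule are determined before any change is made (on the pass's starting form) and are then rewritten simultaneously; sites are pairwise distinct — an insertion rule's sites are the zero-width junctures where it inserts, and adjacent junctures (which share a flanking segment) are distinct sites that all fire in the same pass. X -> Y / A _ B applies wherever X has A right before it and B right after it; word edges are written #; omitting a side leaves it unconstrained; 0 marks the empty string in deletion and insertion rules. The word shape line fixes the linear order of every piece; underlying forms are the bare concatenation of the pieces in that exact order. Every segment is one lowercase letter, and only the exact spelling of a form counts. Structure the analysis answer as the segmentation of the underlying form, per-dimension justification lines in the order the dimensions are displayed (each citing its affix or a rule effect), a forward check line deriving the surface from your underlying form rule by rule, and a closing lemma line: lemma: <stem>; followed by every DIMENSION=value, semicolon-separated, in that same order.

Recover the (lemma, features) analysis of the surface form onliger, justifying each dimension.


underlying: on-lik-er
SUR=lu - signalled by the affix -er
MOD=so - signalled by the affix on-
check: onliker -> onliker -> onliger
lemma: lik; SUR=lu; MOD=so


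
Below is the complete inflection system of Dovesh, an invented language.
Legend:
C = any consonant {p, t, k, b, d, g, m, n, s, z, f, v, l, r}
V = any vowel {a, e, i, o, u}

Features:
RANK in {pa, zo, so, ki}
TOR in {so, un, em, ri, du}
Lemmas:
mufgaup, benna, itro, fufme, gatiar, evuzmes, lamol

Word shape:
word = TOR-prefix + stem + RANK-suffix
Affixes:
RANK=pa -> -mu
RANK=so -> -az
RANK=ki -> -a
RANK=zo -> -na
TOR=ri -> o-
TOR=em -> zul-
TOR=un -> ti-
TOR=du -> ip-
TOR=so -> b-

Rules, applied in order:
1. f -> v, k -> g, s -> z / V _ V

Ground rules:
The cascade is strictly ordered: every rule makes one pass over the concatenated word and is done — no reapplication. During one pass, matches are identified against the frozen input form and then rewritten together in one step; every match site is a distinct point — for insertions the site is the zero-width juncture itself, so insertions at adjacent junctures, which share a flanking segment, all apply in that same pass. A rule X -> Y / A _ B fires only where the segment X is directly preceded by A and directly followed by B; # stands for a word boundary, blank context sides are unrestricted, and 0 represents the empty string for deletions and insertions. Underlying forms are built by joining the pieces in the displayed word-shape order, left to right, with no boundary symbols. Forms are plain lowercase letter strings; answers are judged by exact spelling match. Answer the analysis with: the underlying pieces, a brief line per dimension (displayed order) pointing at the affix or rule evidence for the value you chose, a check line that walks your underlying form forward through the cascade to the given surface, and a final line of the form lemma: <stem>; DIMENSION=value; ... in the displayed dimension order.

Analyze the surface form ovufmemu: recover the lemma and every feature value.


underlying: o-fufme-mu
RANK=pa - signalled by the affix -mu
TOR=ri - signalled by the affix o-
check: ofufmemu -> ovufmemu
lemma: fufme; RANK=pa; TOR=ri


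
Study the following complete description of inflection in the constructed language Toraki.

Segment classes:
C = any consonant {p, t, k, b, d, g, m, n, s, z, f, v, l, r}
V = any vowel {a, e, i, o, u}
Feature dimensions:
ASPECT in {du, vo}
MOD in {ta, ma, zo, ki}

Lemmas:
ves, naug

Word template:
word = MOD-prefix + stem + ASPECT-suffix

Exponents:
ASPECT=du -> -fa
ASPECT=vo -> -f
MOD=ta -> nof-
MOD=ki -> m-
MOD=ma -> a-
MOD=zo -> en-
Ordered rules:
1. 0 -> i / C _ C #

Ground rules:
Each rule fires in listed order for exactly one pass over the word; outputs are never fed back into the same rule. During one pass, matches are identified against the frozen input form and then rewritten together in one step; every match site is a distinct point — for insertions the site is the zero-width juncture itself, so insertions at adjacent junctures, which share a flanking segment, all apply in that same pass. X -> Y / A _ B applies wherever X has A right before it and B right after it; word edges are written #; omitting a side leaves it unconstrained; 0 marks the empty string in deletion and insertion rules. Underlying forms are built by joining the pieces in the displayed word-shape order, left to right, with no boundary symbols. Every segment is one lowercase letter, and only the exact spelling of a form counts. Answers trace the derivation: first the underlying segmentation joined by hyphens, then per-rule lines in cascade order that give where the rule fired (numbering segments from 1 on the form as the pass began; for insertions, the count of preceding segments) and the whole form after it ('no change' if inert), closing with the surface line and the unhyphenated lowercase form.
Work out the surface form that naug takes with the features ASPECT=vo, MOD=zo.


underlying: en-naug-f
1. 0 -> i / C _ C #: inserts after position(s) 6: ennaugif
surface: ennaugif


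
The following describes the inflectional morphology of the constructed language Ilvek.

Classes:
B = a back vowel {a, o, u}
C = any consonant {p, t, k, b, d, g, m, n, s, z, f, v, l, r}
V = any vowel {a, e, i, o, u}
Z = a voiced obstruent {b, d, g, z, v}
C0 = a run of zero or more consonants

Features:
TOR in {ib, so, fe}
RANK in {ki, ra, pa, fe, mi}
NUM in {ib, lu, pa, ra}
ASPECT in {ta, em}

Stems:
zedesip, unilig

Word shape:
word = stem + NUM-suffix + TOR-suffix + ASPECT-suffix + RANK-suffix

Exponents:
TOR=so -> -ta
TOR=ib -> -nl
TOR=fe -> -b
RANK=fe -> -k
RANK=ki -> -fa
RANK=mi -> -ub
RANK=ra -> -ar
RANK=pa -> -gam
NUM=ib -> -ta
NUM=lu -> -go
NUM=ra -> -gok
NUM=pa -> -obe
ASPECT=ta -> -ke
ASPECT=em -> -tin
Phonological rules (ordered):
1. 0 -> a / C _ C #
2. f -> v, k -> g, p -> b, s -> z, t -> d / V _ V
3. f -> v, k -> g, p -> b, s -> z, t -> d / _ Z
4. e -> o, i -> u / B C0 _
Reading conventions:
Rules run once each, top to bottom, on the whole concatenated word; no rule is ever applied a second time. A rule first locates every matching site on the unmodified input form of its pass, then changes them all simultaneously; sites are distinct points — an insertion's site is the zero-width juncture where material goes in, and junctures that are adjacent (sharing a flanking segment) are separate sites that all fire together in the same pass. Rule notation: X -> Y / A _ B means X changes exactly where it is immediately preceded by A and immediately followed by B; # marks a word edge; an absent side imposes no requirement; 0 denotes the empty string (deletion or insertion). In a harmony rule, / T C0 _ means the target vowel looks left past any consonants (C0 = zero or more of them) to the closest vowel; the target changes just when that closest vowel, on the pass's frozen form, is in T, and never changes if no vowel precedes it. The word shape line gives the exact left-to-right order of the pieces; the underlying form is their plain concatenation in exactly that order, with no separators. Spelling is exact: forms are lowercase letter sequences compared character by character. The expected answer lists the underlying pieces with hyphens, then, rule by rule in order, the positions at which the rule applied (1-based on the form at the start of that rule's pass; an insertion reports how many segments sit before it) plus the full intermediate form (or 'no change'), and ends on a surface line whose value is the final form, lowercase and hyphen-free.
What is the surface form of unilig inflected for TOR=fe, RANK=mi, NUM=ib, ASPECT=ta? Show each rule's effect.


underlying: unilig-ta-b-ke-ub
1. 0 -> a / C _ C #: no change
2. f -> v, k -> g, p -> b, s -> z, t -> d / V _ V: no change
3. f -> v, k -> g, p -> b, s -> z, t -> d / _ Z: no change
4. e -> o, i -> u / B C0 _: fires at position(s) 3, 11: unuligtabkoub
surface: unuligtabkoub


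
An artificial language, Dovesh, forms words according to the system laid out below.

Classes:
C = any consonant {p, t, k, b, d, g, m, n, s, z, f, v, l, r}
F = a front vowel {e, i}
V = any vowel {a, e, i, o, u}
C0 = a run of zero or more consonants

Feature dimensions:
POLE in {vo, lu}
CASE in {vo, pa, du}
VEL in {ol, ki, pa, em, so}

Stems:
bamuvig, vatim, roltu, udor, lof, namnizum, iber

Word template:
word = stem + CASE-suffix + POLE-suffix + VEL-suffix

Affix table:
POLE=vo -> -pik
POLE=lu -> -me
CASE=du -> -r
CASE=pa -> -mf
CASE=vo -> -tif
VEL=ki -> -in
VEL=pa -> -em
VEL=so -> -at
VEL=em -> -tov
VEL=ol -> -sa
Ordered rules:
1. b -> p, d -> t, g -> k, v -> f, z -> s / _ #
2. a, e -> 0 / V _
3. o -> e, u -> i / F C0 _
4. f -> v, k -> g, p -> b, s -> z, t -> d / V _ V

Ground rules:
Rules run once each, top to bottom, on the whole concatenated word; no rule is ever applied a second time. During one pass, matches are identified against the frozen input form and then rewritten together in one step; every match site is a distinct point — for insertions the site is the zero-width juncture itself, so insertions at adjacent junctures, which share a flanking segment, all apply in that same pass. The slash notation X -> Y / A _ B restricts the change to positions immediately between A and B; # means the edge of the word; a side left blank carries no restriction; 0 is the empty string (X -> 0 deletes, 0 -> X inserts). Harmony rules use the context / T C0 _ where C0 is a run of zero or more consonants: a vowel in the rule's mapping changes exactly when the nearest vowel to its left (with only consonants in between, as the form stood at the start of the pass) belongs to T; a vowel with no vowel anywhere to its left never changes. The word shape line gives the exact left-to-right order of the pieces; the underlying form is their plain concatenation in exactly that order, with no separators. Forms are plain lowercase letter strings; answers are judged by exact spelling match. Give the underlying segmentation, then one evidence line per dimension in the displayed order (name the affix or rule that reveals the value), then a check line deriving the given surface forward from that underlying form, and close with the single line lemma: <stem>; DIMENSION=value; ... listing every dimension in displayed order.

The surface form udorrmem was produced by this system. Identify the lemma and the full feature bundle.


underlying: udor-r-me-em
POLE=lu - signalled by the affix -me
CASE=du - signalled by the affix -r
VEL=pa - signalled by the affix -em
check: udorrmeem -> udorrmeem -> udorrmem -> udorrmem -> udorrmem
lemma: udor; POLE=lu; CASE=du; VEL=pa


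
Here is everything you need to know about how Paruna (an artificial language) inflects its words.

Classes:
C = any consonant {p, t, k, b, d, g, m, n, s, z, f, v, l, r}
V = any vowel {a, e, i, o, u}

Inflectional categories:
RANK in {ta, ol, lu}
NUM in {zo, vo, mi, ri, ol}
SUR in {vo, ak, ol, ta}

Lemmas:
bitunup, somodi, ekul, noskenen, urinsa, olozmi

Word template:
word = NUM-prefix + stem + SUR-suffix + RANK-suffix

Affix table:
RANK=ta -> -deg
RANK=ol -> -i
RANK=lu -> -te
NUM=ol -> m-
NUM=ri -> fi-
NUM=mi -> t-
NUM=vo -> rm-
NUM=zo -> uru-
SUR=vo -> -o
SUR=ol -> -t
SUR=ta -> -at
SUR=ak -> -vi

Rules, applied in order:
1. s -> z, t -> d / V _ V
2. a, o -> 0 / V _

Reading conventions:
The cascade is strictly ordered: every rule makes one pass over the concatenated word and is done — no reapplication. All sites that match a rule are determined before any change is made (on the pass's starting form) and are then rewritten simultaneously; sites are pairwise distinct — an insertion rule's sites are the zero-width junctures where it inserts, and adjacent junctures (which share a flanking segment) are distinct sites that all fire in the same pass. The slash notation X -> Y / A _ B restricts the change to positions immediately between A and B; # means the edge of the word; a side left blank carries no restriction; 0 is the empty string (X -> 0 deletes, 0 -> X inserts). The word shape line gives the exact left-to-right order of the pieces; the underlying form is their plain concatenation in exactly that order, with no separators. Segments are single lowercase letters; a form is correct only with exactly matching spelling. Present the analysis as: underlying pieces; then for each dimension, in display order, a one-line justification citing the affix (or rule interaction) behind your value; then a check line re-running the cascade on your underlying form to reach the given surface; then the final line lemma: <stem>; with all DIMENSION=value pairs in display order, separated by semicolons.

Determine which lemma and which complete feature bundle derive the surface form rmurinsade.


underlying: rm-urinsa-o-te
RANK=lu - signalled by the affix -te
NUM=vo - signalled by the affix rm-
SUR=vo - signalled by the affix -o
check: rmurinsaote -> rmurinsaode -> rmurinsade
lemma: urinsa; RANK=lu; NUM=vo; SUR=vo


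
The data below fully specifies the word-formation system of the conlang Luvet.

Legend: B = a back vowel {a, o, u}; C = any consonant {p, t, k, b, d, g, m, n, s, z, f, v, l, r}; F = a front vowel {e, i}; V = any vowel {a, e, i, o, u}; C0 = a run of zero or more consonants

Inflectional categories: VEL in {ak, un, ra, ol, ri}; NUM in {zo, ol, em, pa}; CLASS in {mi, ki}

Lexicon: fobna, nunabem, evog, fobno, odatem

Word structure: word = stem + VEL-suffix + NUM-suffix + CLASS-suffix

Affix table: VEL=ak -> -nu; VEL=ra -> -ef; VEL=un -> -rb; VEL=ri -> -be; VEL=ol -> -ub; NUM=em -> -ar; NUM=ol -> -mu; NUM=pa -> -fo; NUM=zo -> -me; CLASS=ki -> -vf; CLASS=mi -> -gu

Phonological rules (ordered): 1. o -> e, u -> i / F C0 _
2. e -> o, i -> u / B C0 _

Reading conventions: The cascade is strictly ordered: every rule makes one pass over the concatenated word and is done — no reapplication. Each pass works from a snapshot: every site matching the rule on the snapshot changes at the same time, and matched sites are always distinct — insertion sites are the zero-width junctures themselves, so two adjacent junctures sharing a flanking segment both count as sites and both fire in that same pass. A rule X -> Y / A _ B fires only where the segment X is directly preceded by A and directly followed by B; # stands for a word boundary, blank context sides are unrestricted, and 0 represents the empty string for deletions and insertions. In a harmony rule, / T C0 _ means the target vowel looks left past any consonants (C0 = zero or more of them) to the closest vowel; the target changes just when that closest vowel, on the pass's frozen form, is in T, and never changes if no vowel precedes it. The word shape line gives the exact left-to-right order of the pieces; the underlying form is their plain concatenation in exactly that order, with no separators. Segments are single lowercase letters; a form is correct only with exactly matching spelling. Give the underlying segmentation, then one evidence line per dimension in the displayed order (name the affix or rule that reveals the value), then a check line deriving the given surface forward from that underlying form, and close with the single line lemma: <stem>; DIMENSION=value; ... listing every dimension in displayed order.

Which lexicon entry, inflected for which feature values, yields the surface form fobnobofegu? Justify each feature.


underlying: fobno-be-fo-gu
VEL=ri - signalled by the affix -be
NUM=pa - signalled by the affix -fo
CLASS=mi - signalled by the affix -gu
check: fobnobefogu -> fobnobefegu -> fobnobofegu
lemma: fobno; VEL=ri; NUM=pa; CLASS=mi


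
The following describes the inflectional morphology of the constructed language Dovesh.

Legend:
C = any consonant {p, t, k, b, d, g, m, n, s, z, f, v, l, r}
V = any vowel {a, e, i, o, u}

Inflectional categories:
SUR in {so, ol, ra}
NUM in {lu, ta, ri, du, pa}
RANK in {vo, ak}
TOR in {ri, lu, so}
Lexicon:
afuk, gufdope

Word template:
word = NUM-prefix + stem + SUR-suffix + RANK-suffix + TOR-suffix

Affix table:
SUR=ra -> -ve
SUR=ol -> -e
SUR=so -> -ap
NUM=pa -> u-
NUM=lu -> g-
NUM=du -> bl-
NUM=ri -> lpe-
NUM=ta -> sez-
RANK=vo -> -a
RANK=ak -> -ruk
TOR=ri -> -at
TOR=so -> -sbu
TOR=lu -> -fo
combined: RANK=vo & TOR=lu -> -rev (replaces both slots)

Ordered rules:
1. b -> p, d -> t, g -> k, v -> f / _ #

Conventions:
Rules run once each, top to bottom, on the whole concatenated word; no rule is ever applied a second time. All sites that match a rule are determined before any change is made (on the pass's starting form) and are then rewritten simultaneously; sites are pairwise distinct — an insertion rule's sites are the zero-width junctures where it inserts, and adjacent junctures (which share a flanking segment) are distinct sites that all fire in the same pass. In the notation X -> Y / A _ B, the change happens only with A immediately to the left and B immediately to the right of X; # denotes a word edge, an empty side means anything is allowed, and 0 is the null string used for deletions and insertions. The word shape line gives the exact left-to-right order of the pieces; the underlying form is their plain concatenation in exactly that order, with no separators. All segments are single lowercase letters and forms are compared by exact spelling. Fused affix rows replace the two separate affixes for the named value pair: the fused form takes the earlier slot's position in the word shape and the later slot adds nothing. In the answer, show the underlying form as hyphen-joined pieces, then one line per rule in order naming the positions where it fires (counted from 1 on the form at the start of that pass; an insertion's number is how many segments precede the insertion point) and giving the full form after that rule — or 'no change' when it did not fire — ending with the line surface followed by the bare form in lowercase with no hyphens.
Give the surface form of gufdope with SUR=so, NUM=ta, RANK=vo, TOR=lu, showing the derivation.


underlying: sez-gufdope-ap-rev
1. b -> p, d -> t, g -> k, v -> f / _ #: fires at position(s) 15: sezgufdopeapref
surface: sezgufdopeapref


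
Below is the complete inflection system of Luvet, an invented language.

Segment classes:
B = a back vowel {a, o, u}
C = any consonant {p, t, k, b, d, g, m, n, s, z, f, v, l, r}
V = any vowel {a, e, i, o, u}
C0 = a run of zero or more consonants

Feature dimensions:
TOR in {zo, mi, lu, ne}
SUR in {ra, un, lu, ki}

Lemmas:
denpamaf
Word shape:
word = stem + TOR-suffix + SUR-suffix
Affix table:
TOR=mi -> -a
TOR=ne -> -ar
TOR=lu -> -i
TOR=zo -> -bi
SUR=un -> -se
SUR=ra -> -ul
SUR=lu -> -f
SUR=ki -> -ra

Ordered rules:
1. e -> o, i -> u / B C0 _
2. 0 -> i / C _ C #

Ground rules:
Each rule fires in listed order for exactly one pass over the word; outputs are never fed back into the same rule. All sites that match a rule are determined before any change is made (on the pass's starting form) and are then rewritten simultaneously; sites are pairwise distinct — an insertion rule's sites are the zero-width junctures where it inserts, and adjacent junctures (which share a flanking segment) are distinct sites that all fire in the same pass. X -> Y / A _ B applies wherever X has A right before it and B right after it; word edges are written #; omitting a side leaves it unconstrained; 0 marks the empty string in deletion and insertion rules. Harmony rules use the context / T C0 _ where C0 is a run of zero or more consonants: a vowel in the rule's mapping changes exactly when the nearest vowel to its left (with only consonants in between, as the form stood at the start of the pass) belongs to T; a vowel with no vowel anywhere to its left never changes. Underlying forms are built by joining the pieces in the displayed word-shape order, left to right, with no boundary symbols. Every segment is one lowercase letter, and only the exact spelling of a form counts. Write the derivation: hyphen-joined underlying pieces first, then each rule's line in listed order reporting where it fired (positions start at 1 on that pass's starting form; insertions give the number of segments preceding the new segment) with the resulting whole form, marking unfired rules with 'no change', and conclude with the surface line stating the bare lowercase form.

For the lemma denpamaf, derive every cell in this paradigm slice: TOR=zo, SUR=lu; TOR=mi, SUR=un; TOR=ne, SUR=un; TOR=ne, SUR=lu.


cell TOR=zo, SUR=lu:
underlying: denpamaf-bi-f
1. e -> o, i -> u / B C0 _: fires at position(s) 10: denpamafbuf
2. 0 -> i / C _ C #: no change
surface: denpamafbuf

cell TOR=mi, SUR=un:
underlying: denpamaf-a-se
1. e -> o, i -> u / B C0 _: fires at position(s) 11: denpamafaso
2. 0 -> i / C _ C #: no change
surface: denpamafaso

cell TOR=ne, SUR=un:
underlying: denpamaf-ar-se
1. e -> o, i -> u / B C0 _: fires at position(s) 12: denpamafarso
2. 0 -> i / C _ C #: no change
surface: denpamafarso

cell TOR=ne, SUR=lu:
underlying: denpamaf-ar-f
1. e -> o, i -> u / B C0 _: no change
2. 0 -> i / C _ C #: inserts after position(s) 10: denpamafarif
surface: denpamafarif


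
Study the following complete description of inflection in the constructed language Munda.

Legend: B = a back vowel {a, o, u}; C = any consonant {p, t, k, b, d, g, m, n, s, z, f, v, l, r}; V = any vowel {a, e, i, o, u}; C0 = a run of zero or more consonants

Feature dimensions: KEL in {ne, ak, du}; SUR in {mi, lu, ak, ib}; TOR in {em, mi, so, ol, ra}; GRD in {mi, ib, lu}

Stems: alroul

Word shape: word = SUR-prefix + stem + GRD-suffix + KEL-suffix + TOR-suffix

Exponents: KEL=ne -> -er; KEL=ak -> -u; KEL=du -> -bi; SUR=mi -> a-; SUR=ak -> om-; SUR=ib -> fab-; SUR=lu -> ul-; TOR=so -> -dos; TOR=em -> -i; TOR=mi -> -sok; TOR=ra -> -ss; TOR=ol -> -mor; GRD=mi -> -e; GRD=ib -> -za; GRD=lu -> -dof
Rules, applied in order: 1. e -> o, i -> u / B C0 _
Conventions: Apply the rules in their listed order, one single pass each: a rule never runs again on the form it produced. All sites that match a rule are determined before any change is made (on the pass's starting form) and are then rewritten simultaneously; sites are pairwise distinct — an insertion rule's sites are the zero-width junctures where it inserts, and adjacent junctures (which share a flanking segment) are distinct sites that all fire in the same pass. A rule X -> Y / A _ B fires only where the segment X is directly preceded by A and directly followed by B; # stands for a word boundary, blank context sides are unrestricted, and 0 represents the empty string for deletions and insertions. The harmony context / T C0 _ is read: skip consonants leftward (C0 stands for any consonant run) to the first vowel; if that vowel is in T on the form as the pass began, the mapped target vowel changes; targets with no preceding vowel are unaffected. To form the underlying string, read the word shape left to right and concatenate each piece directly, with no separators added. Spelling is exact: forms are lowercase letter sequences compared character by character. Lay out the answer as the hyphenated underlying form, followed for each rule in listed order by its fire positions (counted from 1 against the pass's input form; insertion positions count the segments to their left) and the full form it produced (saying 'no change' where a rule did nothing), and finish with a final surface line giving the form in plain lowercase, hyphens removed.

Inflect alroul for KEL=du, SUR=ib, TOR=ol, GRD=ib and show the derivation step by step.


underlying: fab-alroul-za-bi-mor
1. e -> o, i -> u / B C0 _: fires at position(s) 13: fabalroulzabumor
surface: fabalroulzabumor
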